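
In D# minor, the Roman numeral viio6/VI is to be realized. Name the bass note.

C#

The applied chord viio6/VI is rooted on A#: A#-C#-E.
The figure 6 means first inversion — the third is in the bass.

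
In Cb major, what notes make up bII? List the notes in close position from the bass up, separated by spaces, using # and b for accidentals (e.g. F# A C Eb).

bII is the Neapolitan chord — a major triad on the lowered second degree. In Cb major that root is Dbb.
So the chord is Dbb-Fb-Abb.

Dbb Fb Abb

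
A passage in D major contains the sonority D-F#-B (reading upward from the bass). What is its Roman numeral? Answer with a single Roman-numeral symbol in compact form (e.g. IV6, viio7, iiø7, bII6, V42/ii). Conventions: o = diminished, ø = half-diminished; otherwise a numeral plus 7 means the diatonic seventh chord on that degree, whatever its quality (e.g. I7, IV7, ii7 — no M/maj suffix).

The pitches B-D-F# form a minor triad rooted on B.
In D major, B is the submediant; the diatonic minor triad there is vi.
With D in the bass the chord is in first inversion, so the figured bass is 6.

vi6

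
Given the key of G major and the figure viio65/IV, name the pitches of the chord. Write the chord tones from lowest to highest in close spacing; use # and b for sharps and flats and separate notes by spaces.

D F Ab B

The slash marks an applied leading-tone chord: viio of IV. In G major, IV is C, so the leading tone to it is B, a half step below.
Building a fully diminished seventh chord on B gives B-D-F-Ab.
With the 65 figure the chord is in first inversion; from the bass D upward in close position it reads D-F-Ab-B.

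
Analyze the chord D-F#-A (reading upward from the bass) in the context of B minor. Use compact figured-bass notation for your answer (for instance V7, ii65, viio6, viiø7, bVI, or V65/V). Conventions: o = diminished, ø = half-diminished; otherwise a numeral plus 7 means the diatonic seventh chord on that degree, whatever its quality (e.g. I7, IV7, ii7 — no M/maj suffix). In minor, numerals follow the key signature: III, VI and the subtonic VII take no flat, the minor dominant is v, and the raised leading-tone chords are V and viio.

The pitches D-F#-A form a major triad rooted on D.
D is scale degree 3 in B minor, and a major triad on that degree is written III.

III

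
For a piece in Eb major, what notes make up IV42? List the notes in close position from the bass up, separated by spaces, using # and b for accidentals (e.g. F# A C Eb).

The numeral's case and figure indicate a major seventh chord. In Eb major its root, scale degree 4, is Ab.
Stacking thirds from Ab gives Ab-C-Eb-G.
The figured bass 42 indicates third inversion, placing the seventh (G) in the bass: G-Ab-C-Eb.

G Ab C Eb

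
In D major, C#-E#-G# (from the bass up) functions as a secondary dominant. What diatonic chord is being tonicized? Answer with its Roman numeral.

iii

The chord is a major triad on C#.
A dominant resolves down a perfect fifth: C# → F#. In D major, F# is scale degree 3, i.e. iii.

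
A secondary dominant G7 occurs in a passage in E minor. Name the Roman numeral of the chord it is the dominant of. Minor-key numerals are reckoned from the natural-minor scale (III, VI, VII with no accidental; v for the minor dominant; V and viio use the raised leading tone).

The chord is a dominant seventh chord on G.
A dominant resolves down a perfect fifth: G → C. In E minor, C is scale degree 6, i.e. VI.

VI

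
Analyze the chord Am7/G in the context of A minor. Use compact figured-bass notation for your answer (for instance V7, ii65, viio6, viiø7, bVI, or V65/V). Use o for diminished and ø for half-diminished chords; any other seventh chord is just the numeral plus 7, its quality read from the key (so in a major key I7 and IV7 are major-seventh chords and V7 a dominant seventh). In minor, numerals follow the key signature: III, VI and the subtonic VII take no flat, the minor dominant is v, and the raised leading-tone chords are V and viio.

i42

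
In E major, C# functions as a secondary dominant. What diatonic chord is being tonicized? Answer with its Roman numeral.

ii

The chord is a major triad on C#.
A dominant resolves down a perfect fifth: C# → F#. In E major, F# is scale degree 2, i.e. ii.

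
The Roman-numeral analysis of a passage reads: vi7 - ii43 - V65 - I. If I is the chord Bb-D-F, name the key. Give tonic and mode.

The chord Bb is a major triad rooted on Bb; its label is I.
If Bb is scale degree 1 and the mode makes that degree carry a major triad, the tonic is Bb and the mode is major.

Bb major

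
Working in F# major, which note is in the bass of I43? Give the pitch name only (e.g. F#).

C#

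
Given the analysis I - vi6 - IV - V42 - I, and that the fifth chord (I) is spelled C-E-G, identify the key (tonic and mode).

C major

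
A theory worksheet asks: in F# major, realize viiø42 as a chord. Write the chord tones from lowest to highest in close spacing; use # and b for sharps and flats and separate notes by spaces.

D# E# G# B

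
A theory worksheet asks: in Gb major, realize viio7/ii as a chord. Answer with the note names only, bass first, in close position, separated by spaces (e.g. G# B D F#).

G Bb Db Fb

viio7/ii is a secondary leading-tone chord. The target ii is Ab in Gb major; the applied chord is rooted a semitone below, on G.
Building a fully diminished seventh chord on G gives G-Bb-Db-Fb.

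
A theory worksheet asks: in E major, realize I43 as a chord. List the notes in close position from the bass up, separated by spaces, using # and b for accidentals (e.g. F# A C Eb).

B D# E G#

In E major, scale degree 1 is E, and the diatonic chord built there is a major seventh chord.
That chord is spelled E-G#-B-D#.
The figured bass 43 indicates second inversion, placing the fifth (B) in the bass: B-D#-E-G#.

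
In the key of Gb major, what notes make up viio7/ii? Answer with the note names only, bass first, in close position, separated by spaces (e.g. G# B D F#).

viio7/ii is a secondary leading-tone chord. The target ii is Ab in Gb major; the applied chord is rooted a semitone below, on G.
Building a fully diminished seventh chord on G gives G-Bb-Db-Fb.

G Bb Db Fb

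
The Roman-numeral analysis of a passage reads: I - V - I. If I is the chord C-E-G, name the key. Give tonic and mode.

C major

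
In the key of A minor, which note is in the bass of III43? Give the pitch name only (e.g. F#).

G

III in A minor has root C; the chord is C-E-G-B.
The figure 43 means second inversion — the fifth is in the bass.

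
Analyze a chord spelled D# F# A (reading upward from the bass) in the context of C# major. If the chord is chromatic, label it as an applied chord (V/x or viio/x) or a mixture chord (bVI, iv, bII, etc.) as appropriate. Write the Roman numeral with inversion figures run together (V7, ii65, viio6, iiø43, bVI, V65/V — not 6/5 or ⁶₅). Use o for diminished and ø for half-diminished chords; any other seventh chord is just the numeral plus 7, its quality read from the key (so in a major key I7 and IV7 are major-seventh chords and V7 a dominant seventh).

Stacked in thirds the chord is D#-F#-A: a diminished triad on D#.
D# is the second degree of C# major. This is the diminished supertonic triad, borrowed from the parallel minor.

iio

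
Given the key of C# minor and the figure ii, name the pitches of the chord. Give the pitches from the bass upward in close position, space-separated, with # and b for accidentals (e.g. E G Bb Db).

D# F# A#

ii is the minor supertonic, borrowed from the parallel major (the Dorian ii). In C# minor that root is D#.
So the chord is D#-F#-A#, a minor triad.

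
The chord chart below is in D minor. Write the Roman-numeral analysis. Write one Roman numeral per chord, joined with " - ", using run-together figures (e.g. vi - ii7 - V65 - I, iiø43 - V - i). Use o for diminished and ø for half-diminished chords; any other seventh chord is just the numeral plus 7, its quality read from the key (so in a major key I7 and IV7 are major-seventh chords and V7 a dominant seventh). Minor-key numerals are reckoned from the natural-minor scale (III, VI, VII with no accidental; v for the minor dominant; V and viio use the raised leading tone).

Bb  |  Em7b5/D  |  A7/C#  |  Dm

VI - iiø42 - V65 - i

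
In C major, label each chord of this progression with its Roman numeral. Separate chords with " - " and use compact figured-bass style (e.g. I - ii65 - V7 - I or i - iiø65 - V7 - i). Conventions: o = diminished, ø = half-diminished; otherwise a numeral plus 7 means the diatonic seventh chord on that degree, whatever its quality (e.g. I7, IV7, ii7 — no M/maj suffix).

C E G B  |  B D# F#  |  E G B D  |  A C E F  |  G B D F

I7 - V/iii - iii7 - IV65 - V7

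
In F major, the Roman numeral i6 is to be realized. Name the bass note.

i in F major has root F; the chord is F-Ab-C.
The figure 6 means first inversion — the third is in the bass.

Ab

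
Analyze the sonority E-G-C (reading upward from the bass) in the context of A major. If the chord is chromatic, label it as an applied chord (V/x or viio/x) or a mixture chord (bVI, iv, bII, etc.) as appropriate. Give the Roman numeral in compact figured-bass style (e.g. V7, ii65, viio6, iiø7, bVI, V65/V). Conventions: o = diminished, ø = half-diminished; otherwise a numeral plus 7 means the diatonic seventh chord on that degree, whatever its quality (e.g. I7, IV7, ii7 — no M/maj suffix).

bIII6

Stacked in thirds the chord is C-E-G: a major triad on C.
C is the lowered third degree of A major (diatonic 3 would be C#). This is a major triad on the lowered third degree, borrowed from the parallel minor.
With E in the bass the chord is in first inversion, so the figured bass is 6.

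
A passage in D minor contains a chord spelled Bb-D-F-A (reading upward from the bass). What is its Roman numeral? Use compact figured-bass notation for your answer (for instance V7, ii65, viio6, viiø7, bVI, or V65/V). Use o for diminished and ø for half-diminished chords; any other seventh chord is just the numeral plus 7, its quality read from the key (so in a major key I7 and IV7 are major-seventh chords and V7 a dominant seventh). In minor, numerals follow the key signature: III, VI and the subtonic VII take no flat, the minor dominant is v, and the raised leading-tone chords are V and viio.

VI7

Stacked in thirds the chord is Bb-D-F-A: a major seventh chord on Bb.
In D minor, Bb is the submediant; the diatonic major seventh chord there is VI7.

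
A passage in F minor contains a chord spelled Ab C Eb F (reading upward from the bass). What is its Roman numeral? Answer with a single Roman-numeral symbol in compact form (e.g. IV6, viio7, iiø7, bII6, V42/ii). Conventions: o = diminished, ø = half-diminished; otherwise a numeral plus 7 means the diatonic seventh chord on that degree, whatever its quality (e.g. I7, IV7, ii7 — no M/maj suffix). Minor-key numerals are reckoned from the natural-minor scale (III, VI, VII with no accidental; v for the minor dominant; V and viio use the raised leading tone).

i65

Stacked in thirds the chord is F-Ab-C-Eb: a minor seventh chord on F.
F is scale degree 1 in F minor, and a minor seventh chord on that degree is written i7.
With Ab in the bass the chord is in first inversion, so the figured bass is 65.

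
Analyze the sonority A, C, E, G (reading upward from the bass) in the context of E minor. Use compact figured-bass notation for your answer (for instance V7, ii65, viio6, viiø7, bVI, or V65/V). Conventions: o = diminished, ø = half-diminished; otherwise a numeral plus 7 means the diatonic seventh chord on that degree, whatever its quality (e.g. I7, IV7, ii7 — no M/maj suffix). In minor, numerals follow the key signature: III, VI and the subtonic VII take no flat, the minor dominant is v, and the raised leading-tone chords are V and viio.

iv7

Stacked in thirds the chord is A-C-E-G: a minor seventh chord on A.
In E minor, A is the subdominant; the diatonic minor seventh chord there is iv7.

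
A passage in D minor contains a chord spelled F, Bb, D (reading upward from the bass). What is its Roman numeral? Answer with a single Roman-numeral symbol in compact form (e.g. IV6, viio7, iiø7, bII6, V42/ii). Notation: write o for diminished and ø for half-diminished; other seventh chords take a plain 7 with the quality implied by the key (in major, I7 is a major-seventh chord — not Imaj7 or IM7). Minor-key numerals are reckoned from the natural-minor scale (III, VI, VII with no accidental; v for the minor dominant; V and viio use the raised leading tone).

VI64

The pitches Bb-D-F form a major triad rooted on Bb.
In D minor, Bb is the submediant; the diatonic major triad there is VI.
With F in the bass the chord is in second inversion, so the figured bass is 64.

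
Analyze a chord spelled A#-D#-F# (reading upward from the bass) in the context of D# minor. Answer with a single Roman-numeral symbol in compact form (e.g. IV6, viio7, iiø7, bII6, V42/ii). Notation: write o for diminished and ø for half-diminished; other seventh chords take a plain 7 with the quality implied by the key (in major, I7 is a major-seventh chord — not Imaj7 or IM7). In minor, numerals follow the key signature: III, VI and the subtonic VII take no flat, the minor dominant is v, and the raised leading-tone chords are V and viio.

The pitches D#-F#-A# form a minor triad rooted on D#.
D# is scale degree 1 in D# minor, and a minor triad on that degree is written i.
With A# in the bass the chord is in second inversion, so the figured bass is 64.

i64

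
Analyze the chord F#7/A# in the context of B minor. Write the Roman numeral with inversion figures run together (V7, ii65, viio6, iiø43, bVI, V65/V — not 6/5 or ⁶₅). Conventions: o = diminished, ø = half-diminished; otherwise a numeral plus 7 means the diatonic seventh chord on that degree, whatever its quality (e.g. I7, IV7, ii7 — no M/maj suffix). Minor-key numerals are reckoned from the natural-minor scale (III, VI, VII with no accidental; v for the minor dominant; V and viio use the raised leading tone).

V65

The pitches F#-A#-C#-E form a dominant seventh chord rooted on F#.
F# is scale degree 5 in B minor, and a dominant seventh chord on that degree is written V7.
With A# in the bass the chord is in first inversion, so the figured bass is 65.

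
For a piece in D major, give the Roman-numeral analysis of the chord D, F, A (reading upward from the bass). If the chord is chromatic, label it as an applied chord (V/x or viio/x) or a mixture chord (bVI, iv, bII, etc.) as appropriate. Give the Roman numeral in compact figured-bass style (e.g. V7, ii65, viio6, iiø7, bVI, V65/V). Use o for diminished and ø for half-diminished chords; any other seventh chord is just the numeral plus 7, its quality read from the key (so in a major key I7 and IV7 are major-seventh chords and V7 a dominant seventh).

i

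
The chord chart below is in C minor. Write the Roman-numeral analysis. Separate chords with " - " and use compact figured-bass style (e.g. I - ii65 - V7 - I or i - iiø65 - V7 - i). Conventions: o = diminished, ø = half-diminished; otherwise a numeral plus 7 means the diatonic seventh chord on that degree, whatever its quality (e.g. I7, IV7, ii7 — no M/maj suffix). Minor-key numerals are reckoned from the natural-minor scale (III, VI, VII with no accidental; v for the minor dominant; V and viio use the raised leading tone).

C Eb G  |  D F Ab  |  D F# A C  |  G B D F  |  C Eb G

i - iio - V7/V - V7 - i

C-Eb-G: root C is the tonic; minor triad there is i.
D-F-Ab: diminished triad on D = scale degree 2 → iio.
D-F#-A-C: a dominant seventh chord on D, the applied dominant of V → V7/V.
G-B-D-F has root G, degree 5 in C minor, so V7.
C-Eb-G has root C, degree 1 in C minor, so i.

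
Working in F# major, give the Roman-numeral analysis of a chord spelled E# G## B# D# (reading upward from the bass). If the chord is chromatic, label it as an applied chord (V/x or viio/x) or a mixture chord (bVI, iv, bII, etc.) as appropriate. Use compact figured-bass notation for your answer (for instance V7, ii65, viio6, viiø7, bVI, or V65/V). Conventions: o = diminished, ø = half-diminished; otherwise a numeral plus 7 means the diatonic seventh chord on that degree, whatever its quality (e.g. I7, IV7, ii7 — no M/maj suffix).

V7/iii

Stacked in thirds the chord is E#-G##-B#-D#: a dominant seventh chord on E#.
E# is not a diatonic chord root with this quality in F# major, but it lies a perfect fifth above A# (iii), so the chord functions as an applied dominant of iii.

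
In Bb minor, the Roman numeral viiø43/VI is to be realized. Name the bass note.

The applied chord viiø43/VI is rooted on F: F-Ab-Cb-Eb.
The figure 43 means second inversion — the fifth is in the bass.

Cb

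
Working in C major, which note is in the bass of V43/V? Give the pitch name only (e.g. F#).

A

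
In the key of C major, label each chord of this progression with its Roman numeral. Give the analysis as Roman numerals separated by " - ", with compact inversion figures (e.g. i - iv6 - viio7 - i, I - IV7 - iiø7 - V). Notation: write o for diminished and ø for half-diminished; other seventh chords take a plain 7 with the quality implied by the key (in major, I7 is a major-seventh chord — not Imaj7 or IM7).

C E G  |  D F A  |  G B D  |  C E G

I - ii - V - I

C-E-G: major triad on C = scale degree 1 → I.
D-F-A has root D, degree 2 in C major, so ii.
G-B-D: root G is the dominant; major triad there is V.
C-E-G: major triad on C = scale degree 1 → I.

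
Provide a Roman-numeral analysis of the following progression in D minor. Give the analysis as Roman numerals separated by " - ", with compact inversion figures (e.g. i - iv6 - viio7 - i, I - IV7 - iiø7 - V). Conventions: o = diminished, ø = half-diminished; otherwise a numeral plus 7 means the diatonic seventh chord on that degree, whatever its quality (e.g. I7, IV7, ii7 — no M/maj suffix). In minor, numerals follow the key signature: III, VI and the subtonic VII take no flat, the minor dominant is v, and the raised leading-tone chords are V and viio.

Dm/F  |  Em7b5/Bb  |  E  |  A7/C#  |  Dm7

i6 - iiø43 - V/V - V65 - i7

Dm/F: minor triad on D = scale degree 1 → i6.
Em7b5/Bb: half-diminished seventh chord on E = scale degree 2 → iiø43.
E: chromatic; E is V of V, so V/V.
A7/C# has root A, degree 5 in D minor, so V65.
Dm7 has root D, degree 1 in D minor, so i7.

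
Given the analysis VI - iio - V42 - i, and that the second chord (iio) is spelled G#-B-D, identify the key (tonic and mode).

F# minor

The chord G#dim is a diminished triad rooted on G#; its label is iio.
Counting down one scale step from G# places the tonic on F#; a diminished triad on degree 2 is diatonic only in minor.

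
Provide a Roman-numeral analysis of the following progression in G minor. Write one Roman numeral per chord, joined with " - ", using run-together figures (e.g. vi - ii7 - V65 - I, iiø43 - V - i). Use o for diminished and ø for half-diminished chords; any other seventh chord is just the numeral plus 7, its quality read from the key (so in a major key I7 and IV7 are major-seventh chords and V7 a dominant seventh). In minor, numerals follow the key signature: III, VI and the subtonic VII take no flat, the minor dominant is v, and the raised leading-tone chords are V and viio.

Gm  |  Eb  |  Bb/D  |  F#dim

i - VI - III6 - viio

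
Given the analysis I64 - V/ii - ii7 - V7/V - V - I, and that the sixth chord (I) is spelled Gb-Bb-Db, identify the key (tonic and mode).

I is given as Gb-Bb-Db — a major triad with root Gb.
If Gb is scale degree 1 and the mode makes that degree carry a major triad, the tonic is Gb and the mode is major.

Gb major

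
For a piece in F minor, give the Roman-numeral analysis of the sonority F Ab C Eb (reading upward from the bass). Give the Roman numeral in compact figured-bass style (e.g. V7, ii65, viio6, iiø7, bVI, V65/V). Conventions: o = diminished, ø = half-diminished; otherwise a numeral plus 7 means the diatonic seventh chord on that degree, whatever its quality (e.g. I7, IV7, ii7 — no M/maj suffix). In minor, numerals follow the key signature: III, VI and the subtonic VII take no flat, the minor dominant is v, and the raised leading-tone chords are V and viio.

i7

Stacked in thirds the chord is F-Ab-C-Eb: a minor seventh chord on F.
F is scale degree 1 in F minor, and a minor seventh chord on that degree is written i7.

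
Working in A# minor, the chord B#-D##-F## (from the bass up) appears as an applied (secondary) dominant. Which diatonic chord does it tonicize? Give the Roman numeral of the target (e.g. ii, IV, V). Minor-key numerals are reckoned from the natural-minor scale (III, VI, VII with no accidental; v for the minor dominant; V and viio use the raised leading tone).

V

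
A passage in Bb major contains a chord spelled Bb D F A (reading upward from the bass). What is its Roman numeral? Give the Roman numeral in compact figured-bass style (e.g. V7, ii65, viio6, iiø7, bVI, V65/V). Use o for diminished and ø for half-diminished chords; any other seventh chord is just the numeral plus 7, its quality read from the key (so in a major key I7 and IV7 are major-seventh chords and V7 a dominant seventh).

Stacked in thirds the chord is Bb-D-F-A: a major seventh chord on Bb.
Bb is scale degree 1 in Bb major, and a major seventh chord on that degree is written I7.

I7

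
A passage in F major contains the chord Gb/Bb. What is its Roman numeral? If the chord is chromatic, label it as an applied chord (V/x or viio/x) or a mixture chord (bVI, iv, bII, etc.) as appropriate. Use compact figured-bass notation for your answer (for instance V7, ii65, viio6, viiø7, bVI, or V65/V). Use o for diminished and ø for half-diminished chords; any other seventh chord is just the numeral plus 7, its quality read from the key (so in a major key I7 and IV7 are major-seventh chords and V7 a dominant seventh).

bII6

Stacked in thirds the chord is Gb-Bb-Db: a major triad on Gb.
Gb is the lowered second degree of F major (diatonic 2 would be G). This is the Neapolitan sixth — a major triad on the lowered second degree, here in its customary first inversion.
With Bb in the bass the chord is in first inversion, so the figured bass is 6.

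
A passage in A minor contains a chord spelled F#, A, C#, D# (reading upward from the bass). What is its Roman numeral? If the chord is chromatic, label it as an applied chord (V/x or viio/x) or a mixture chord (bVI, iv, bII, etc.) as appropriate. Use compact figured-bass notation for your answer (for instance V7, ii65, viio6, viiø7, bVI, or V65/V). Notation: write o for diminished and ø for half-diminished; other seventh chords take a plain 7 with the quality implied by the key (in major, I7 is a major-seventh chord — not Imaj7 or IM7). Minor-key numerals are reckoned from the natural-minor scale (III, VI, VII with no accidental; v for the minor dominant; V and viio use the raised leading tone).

viiø65/V

Stacked in thirds the chord is D#-F#-A-C#: a half-diminished seventh chord on D#.
D# sits a half step below E (V in A minor); a diminished chord there is the applied leading-tone chord of V.
With F# in the bass the chord is in first inversion, so the figured bass is 65.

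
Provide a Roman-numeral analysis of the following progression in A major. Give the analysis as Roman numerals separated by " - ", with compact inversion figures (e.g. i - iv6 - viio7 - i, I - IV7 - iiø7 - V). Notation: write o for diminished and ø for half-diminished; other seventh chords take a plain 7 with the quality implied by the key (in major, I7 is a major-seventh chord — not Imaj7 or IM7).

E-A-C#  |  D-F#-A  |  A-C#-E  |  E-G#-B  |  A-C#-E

E-A-C#: major triad on A = scale degree 1 → I64.
D-F#-A has root D, degree 4 in A major, so IV.
A-C#-E: major triad on A = scale degree 1 → I.
E-G#-B: major triad on E = scale degree 5 → V.
A-C#-E: root A is the tonic; major triad there is I.

I64 - IV - I - V - I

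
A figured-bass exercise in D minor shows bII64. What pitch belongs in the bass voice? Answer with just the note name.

bII in D minor has root Eb; the chord is Eb-G-Bb.
The figure 64 means second inversion — the fifth is in the bass.

Bb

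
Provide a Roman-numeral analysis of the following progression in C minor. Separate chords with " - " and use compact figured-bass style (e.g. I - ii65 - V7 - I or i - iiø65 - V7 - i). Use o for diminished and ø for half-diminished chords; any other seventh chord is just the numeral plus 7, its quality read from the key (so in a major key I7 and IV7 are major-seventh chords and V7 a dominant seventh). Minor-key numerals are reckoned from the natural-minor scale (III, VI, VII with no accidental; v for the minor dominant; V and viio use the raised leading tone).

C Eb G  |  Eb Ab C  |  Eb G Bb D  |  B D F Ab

C-Eb-G: root C is the tonic; minor triad there is i.
Eb-Ab-C has root Ab, degree 6 in C minor, so VI64.
Eb-G-Bb-D: root Eb is the mediant; major seventh chord there is III7.
B-D-F-Ab: root B is the leading tone; fully diminished seventh chord there is viio7.

i - VI64 - III7 - viio7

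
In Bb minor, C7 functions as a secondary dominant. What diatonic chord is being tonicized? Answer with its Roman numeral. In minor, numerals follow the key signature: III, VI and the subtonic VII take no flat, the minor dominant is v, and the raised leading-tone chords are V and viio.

V

The chord is a dominant seventh chord on C.
A dominant resolves down a perfect fifth: C → F. In Bb minor, F is scale degree 5, i.e. V.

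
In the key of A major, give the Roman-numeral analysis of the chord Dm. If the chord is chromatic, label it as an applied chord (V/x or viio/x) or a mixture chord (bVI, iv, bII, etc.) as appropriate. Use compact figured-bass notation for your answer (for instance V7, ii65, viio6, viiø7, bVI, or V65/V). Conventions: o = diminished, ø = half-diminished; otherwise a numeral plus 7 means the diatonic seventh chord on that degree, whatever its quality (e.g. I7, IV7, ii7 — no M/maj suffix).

Stacked in thirds the chord is D-F-A: a minor triad on D.
D is the fourth degree of A major. This is the minor subdominant, borrowed from the parallel minor.

iv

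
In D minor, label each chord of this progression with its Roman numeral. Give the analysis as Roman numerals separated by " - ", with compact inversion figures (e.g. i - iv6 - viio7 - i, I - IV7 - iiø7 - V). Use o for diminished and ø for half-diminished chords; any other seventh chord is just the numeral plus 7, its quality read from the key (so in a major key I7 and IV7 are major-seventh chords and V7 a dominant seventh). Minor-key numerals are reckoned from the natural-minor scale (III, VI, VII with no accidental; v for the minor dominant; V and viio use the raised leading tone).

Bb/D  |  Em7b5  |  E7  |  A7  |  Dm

Bb/D has root Bb, degree 6 in D minor, so VI6.
Em7b5 has root E, degree 2 in D minor, so iiø7.
E7: chromatic; E is V of V, so V7/V.
A7 has root A, degree 5 in D minor, so V7.
Dm: root D is the tonic; minor triad there is i.

VI6 - iiø7 - V7/V - V7 - i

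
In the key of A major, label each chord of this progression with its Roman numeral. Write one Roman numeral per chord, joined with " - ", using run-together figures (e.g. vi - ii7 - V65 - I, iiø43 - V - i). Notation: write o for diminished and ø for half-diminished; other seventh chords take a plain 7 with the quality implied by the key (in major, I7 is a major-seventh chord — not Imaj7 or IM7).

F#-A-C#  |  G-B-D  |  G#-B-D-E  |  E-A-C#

vi - bVII - V65 - I64

F#-A-C#: minor triad on F# = scale degree 6 → vi.
G-B-D: major triad on G — chromatic; bVII (borrowed from the parallel minor).
G#-B-D-E has root E, degree 5 in A major, so V65.
E-A-C#: major triad on A = scale degree 1 → I64.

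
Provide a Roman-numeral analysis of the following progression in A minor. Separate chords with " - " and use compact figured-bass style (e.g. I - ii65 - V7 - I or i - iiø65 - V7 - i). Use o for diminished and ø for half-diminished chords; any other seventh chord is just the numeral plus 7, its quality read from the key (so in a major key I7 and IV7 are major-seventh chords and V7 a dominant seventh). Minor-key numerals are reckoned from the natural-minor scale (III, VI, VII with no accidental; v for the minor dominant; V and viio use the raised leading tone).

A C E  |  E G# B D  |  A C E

A-C-E: root A is the tonic; minor triad there is i.
E-G#-B-D: root E is the dominant; dominant seventh chord there is V7.
A-C-E: minor triad on A = scale degree 1 → i.

i - V7 - i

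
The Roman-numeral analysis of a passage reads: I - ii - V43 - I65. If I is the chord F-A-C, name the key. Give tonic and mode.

F major

The anchor chord is a major triad on F, labeled I.
If F is scale degree 1 and the mode makes that degree carry a major triad, the tonic is F and the mode is major.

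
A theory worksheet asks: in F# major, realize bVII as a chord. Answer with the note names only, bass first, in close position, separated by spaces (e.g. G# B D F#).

E G# B

bVII is a major triad on the lowered seventh degree (the subtonic), borrowed from the parallel minor. In F# major that root is E.
So the chord is E-G#-B.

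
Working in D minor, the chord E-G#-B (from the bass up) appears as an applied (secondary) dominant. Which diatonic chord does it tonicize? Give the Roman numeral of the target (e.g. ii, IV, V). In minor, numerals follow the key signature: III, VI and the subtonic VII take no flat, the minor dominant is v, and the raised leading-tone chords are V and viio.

V

The chord is a major triad on E.
A dominant resolves down a perfect fifth: E → A. In D minor, A is scale degree 5, i.e. V.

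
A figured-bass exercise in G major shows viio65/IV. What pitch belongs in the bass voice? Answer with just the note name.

D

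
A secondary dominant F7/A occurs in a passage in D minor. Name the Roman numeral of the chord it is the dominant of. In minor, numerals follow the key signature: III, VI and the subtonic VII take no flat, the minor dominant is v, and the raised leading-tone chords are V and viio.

VI

The chord is a dominant seventh chord on F.
A dominant resolves down a perfect fifth: F → Bb. In D minor, Bb is scale degree 6, i.e. VI.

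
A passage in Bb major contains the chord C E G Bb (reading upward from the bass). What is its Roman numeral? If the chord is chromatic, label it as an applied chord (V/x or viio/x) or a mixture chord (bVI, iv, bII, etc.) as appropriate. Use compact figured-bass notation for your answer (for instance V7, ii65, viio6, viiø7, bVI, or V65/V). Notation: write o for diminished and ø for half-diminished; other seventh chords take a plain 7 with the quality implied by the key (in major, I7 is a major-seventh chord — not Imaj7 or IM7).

The pitches C-E-G-Bb form a dominant seventh chord rooted on C.
C is not a diatonic chord root with this quality in Bb major, but it lies a perfect fifth above F (V), so the chord functions as an applied dominant of V.

V7/V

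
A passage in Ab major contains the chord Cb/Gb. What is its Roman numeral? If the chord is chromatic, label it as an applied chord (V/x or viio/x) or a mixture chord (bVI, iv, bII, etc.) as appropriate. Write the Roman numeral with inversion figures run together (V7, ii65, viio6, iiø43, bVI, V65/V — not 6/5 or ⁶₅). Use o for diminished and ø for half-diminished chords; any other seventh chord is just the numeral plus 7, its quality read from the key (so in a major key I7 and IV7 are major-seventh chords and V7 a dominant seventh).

bIII64

Stacked in thirds the chord is Cb-Eb-Gb: a major triad on Cb.
Cb is the lowered third degree of Ab major (diatonic 3 would be C). This is a major triad on the lowered third degree, borrowed from the parallel minor.
With Gb in the bass the chord is in second inversion, so the figured bass is 64.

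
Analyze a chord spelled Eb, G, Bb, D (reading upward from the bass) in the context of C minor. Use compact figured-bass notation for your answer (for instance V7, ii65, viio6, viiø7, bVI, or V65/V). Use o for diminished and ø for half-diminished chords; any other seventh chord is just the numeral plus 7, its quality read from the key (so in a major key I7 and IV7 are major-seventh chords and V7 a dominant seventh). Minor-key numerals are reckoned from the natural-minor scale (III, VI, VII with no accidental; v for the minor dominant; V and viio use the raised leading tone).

The pitches Eb-G-Bb-D form a major seventh chord rooted on Eb.
In C minor, Eb is the mediant; the diatonic major seventh chord there is III7.

III7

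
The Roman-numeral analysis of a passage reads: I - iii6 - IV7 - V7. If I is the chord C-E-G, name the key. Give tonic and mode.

The anchor chord is a major triad on C, labeled I.
If C is scale degree 1 and the mode makes that degree carry a major triad, the tonic is C and the mode is major.

C major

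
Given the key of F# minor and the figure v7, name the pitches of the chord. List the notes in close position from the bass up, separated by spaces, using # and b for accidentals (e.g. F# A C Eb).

C# E G# B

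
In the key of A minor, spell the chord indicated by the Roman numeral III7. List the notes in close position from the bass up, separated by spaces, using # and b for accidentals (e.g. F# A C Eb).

C E G B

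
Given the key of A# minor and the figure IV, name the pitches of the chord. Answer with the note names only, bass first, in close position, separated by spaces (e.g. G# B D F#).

Scale degree 4 in A# minor is D#; here the chord built on it is altered to a major triad. IV is the major subdominant, borrowed from the parallel major.
So the chord is D#-F##-A#.

D# F## A#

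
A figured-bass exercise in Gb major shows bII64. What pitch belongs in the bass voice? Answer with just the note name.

Ebb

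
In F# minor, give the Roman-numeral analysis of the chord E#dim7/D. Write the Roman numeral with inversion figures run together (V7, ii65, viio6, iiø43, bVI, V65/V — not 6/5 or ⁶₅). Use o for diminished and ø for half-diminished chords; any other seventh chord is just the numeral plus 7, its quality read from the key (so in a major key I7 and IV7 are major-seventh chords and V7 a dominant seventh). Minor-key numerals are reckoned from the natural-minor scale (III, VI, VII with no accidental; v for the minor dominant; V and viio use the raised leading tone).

viio42

Stacked in thirds the chord is E#-G#-B-D: a fully diminished seventh chord on E#.
In F# minor, E# is the leading tone; the diatonic fully diminished seventh chord there is viio7.
With D in the bass the chord is in third inversion, so the figured bass is 42.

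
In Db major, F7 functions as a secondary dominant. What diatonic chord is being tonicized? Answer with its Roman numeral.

vi

The chord is a dominant seventh chord on F.
A dominant resolves down a perfect fifth: F → Bb. In Db major, Bb is scale degree 6, i.e. vi.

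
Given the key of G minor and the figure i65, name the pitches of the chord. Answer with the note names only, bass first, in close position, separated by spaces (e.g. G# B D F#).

The numeral's case and figure indicate a minor seventh chord. In G minor its root, the first degree, is G.
Stacking thirds from G gives G-Bb-D-F.
With the 65 figure the chord is in first inversion; from the bass Bb upward in close position it reads Bb-D-F-G.

Bb D F G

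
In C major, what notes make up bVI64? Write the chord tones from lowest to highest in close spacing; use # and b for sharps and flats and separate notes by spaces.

bVI64 is a major triad on the lowered sixth degree, borrowed from the parallel minor. In C major that root is Ab.
So the chord is Ab-C-Eb, a major triad.
The figured bass 64 indicates second inversion, placing the fifth (Eb) in the bass: Eb-Ab-C.

Eb Ab C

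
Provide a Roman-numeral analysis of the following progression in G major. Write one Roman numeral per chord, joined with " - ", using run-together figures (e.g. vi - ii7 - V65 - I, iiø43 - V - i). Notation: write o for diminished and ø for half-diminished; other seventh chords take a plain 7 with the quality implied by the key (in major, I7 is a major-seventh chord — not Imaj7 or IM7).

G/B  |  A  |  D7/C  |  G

I6 - V/V - V42 - I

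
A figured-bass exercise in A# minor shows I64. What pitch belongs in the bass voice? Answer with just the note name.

I in A# minor has root A#; the chord is A#-C##-E#.
The figure 64 means second inversion — the fifth is in the bass.

E#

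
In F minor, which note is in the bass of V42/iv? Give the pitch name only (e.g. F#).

Eb

The applied chord V42/iv is rooted on F: F-A-C-Eb.
The figure 42 means third inversion — the seventh is in the bass.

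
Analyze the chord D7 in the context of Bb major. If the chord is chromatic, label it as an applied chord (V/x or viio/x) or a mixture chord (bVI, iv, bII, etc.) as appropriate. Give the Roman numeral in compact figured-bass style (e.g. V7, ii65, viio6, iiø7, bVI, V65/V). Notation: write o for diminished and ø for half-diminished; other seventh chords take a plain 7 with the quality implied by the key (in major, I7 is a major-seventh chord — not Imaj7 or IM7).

The pitches D-F#-A-C form a dominant seventh chord rooted on D.
D is not a diatonic chord root with this quality in Bb major, but it lies a perfect fifth above G (vi), so the chord functions as an applied dominant of vi.

V7/vi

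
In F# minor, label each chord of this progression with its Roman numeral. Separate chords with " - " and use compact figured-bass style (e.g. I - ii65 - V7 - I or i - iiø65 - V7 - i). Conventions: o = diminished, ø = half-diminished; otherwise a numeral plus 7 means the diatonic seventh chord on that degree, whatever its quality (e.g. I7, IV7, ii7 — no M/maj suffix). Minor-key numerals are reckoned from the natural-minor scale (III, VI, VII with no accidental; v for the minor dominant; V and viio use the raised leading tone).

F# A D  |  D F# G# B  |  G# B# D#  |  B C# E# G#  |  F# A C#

VI6 - iiø43 - V/V - V42 - i

F#-A-D: major triad on D = scale degree 6 → VI6.
D-F#-G#-B: root G# is the supertonic; half-diminished seventh chord there is iiø43.
G#-B#-D#: a major triad on G#, the applied dominant of V → V/V.
B-C#-E#-G#: dominant seventh chord on C# = scale degree 5 → V42.
F#-A-C# has root F#, degree 1 in F# minor, so i.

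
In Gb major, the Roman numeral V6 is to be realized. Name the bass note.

V in Gb major has root Db; the chord is Db-F-Ab.
The figure 6 means first inversion — the third is in the bass.

F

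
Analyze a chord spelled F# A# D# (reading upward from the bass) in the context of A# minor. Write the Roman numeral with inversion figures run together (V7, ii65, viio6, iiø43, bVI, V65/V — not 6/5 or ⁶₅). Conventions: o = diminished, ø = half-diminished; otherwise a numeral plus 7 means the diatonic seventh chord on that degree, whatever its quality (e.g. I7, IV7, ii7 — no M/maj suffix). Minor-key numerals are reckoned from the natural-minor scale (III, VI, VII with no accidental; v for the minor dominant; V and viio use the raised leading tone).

Stacked in thirds the chord is D#-F#-A#: a minor triad on D#.
In A# minor, D# is the subdominant; the diatonic minor triad there is iv.
With F# in the bass the chord is in first inversion, so the figured bass is 6.

iv6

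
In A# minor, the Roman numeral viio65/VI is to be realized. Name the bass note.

G#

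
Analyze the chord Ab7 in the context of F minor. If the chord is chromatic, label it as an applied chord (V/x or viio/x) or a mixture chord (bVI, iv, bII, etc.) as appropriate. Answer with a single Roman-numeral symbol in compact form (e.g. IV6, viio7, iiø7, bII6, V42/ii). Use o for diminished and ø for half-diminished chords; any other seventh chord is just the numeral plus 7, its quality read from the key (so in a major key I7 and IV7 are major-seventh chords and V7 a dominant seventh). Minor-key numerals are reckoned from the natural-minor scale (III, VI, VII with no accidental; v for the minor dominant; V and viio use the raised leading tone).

V7/VI

Stacked in thirds the chord is Ab-C-Eb-Gb: a dominant seventh chord on Ab.
Ab is not a diatonic chord root with this quality in F minor, but it lies a perfect fifth above Db (VI), so the chord functions as an applied dominant of VI.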